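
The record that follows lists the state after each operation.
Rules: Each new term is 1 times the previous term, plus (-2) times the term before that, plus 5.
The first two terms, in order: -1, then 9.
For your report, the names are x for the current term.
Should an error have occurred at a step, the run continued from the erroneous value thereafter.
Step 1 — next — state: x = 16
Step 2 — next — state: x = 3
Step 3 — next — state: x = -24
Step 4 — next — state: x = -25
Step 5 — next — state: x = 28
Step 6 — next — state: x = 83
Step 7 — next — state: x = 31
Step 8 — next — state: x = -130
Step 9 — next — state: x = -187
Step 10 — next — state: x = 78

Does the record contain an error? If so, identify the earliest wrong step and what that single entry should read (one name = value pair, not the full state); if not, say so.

Recomputing the run from the initial state:
step 1: x = 16
step 2: x = 3
step 3: x = -24
step 4: x = -25
step 5: x = 28
step 6: x = 83
step 7: x = 32
step 8: x = -129
step 9: x = -188
step 10: x = 75
The first disagreement with the record is at step 7, where the value should be x = 32.

step 7, x = 32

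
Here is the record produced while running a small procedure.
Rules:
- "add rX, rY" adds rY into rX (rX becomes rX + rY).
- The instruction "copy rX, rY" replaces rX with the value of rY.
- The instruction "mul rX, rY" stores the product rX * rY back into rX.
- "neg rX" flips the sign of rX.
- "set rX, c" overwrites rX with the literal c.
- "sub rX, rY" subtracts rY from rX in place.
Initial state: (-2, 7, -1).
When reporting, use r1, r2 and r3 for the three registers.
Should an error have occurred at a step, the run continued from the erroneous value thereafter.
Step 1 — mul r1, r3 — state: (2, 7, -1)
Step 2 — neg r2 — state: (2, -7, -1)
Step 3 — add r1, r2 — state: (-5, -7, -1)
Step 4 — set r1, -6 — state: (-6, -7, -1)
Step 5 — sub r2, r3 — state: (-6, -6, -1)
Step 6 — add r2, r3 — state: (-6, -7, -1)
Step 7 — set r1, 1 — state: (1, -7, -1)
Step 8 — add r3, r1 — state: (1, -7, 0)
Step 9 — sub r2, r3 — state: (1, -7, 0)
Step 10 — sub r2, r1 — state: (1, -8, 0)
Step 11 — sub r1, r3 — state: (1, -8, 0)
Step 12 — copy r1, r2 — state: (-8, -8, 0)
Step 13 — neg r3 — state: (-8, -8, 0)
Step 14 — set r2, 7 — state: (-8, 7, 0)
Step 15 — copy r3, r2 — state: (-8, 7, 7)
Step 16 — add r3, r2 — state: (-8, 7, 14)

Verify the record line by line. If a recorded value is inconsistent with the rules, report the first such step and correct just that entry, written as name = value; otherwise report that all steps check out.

no error

step 1: r1 = -2 * -1 = 2 -> consistent with the record
step 2: r2 = -(7) = -7 -> checks out
step 3: r1 = 2 + -7 = -5 -> verified
step 4: r1 = -6 -> consistent with the record
step 5: r2 = -7 - -1 = -6 -> matches
step 6: r2 = -6 + -1 = -7 -> matches
step 7: r1 = 1 -> agrees with the record
step 8: r3 = -1 + 1 = 0 -> verified
step 9: r2 = -7 - 0 = -7 -> matches
step 10: r2 = -7 - 1 = -8 -> consistent with the record
step 11: r1 = 1 - 0 = 1 -> same as recorded
step 12: r1 = -8 -> checks out
step 13: r3 = -(0) = 0 -> confirmed correct
step 14: r2 = 7 -> in agreement
step 15: r3 = 7 -> consistent with the record
step 16: r3 = 7 + 7 = 14 -> exactly as logged
The whole run recomputes cleanly — no discrepancies.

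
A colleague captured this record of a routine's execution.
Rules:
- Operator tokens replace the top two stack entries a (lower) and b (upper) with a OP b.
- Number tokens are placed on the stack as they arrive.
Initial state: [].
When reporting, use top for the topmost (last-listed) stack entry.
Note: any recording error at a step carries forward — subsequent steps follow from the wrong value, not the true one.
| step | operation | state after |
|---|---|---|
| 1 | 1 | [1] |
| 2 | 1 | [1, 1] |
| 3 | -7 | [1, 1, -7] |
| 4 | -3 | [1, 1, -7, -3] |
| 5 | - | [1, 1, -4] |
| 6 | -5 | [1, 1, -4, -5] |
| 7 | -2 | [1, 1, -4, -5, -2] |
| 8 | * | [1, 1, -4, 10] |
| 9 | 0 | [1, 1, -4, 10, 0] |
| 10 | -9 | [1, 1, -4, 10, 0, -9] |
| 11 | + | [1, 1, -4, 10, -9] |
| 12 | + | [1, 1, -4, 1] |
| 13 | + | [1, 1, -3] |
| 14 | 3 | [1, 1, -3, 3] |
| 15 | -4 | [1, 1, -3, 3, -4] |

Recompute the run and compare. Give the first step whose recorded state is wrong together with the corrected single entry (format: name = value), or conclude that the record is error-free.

Recomputing the run from the initial state:
step 1: [1]
step 2: [1, 1]
step 3: [1, 1, -7]
step 4: [1, 1, -7, -3]
step 5: [1, 1, -4]
step 6: [1, 1, -4, -5]
step 7: [1, 1, -4, -5, -2]
step 8: [1, 1, -4, 10]
step 9: [1, 1, -4, 10, 0]
step 10: [1, 1, -4, 10, 0, -9]
step 11: [1, 1, -4, 10, -9]
step 12: [1, 1, -4, 1]
step 13: [1, 1, -3]
step 14: [1, 1, -3, 3]
step 15: [1, 1, -3, 3, -4]
This matches the record at every step.

no error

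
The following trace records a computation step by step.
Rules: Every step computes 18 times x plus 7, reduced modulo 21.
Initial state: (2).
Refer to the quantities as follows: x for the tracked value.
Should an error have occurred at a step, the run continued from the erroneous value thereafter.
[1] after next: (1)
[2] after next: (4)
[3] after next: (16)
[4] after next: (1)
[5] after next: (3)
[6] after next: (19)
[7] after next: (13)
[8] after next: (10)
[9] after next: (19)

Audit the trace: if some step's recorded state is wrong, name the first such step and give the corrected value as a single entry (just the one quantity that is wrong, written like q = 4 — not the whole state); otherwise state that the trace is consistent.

step 5, x = 4

Recomputing the run from the initial state:
step 1: x = 1
step 2: x = 4
step 3: x = 16
step 4: x = 1
step 5: x = 4
step 6: x = 16
step 7: x = 1
step 8: x = 4
step 9: x = 16
The first disagreement with the trace is at step 5, where the value should be x = 4.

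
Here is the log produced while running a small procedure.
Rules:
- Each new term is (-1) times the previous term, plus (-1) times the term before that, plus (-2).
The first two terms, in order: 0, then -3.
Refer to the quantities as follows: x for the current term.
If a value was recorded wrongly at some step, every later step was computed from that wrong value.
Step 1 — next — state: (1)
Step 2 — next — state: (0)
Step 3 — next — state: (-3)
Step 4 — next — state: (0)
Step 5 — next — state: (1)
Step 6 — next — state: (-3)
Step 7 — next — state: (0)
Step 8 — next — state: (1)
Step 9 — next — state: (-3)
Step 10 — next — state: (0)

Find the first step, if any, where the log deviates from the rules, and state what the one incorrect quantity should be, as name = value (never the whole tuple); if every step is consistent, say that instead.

1. x = -1*(-3) + (-1)*(0) + (-2) = 1 (matches)
2. x = -1*(1) + (-1)*(-3) + (-2) = 0 (agrees with the log)
3. x = -1*(0) + (-1)*(1) + (-2) = -3 (exactly as logged)
4. x = -1*(-3) + (-1)*(0) + (-2) = 1 (the log disagrees here)
First deviation found at step 4; the corrected entry is x = 1.

step 4, x = 1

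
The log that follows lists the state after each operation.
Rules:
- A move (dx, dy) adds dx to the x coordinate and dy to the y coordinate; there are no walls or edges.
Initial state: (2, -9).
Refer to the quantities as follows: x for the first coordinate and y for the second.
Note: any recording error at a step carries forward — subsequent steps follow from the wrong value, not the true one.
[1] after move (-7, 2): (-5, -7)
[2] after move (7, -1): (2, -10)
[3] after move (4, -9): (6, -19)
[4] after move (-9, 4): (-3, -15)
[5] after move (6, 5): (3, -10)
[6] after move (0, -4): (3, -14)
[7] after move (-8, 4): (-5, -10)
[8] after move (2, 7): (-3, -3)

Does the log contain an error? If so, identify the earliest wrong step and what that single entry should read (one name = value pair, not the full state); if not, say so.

step 2, y = -8

1. x = 2 + (-7) = -5, y = -9 + (2) = -7 (in agreement)
2. x = -5 + (7) = 2, y = -7 + (-1) = -8 (a discrepancy with the log)
So the first discrepancy is step 2, where the right value is y = -8.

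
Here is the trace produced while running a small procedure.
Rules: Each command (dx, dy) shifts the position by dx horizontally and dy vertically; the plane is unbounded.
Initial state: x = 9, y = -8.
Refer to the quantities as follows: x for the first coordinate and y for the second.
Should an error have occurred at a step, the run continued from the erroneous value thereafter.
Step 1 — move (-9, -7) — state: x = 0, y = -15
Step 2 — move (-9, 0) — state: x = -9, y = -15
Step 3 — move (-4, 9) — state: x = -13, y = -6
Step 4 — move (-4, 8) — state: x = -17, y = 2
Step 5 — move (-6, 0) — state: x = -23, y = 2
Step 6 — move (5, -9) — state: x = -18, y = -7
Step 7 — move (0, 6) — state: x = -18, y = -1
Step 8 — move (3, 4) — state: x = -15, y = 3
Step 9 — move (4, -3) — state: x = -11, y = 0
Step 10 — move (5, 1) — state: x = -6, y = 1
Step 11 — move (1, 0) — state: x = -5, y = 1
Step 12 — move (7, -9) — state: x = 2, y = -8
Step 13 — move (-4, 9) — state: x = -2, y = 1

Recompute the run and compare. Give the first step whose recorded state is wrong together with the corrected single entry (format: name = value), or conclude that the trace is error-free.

no error

Step 1: x = 9 + (-9) = 0, y = -8 + (-7) = -15 — checks out.
Step 2: x = 0 + (-9) = -9, y = -15 + (0) = -15 — verified.
Step 3: x = -9 + (-4) = -13, y = -15 + (9) = -6 — confirmed correct.
Step 4: x = -13 + (-4) = -17, y = -6 + (8) = 2 — in agreement.
Step 5: x = -17 + (-6) = -23, y = 2 + (0) = 2 — agrees with the trace.
Step 6: x = -23 + (5) = -18, y = 2 + (-9) = -7 — confirmed correct.
Step 7: x = -18 + (0) = -18, y = -7 + (6) = -1 — agrees with the trace.
Step 8: x = -18 + (3) = -15, y = -1 + (4) = 3 — in agreement.
Step 9: x = -15 + (4) = -11, y = 3 + (-3) = 0 — in agreement.
Step 10: x = -11 + (5) = -6, y = 0 + (1) = 1 — checks out.
Step 11: x = -6 + (1) = -5, y = 1 + (0) = 1 — exactly as logged.
Step 12: x = -5 + (7) = 2, y = 1 + (-9) = -8 — no discrepancy.
Step 13: x = 2 + (-4) = -2, y = -8 + (9) = 1 — checks out.
The whole run recomputes cleanly — no discrepancies.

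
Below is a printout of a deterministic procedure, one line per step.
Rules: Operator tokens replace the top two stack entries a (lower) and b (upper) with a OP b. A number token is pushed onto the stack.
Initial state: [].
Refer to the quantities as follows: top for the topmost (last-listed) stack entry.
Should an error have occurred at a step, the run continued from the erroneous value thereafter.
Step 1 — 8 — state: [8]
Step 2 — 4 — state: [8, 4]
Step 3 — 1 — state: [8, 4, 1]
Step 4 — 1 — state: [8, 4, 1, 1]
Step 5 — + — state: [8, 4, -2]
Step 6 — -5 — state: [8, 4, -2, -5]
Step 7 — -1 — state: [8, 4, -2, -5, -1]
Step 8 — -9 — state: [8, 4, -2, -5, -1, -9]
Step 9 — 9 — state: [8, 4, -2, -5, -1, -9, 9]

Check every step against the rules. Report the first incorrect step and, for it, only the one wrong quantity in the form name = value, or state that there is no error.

step 5, top = 2

1. push 8: top = 8 (exactly as logged)
2. push 4: top = 4 (no discrepancy)
3. push 1: top = 1 (agrees with the printout)
4. push 1: top = 1 (verified)
5. 1 + 1 = 2 (this is not what the printout shows)
First deviation found at step 5; the corrected entry is top = 2.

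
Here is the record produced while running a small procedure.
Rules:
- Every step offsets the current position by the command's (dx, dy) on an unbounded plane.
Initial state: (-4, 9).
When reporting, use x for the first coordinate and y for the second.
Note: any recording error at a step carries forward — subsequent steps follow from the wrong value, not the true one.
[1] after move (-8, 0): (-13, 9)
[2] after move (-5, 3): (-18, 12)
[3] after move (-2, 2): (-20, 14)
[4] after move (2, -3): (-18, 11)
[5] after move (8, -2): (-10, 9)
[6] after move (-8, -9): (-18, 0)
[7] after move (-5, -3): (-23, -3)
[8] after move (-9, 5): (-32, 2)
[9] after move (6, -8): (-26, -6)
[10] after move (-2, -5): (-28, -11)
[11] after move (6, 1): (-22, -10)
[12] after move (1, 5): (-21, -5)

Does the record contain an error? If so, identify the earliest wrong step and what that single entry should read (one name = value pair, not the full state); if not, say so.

step 1, x = -12

Recomputing the run from the initial state:
step 1: x = -12, y = 9
step 2: x = -17, y = 12
step 3: x = -19, y = 14
step 4: x = -17, y = 11
step 5: x = -9, y = 9
step 6: x = -17, y = 0
step 7: x = -22, y = -3
step 8: x = -31, y = 2
step 9: x = -25, y = -6
step 10: x = -27, y = -11
step 11: x = -21, y = -10
step 12: x = -20, y = -5
The first disagreement with the record is at step 1, where the value should be x = -12.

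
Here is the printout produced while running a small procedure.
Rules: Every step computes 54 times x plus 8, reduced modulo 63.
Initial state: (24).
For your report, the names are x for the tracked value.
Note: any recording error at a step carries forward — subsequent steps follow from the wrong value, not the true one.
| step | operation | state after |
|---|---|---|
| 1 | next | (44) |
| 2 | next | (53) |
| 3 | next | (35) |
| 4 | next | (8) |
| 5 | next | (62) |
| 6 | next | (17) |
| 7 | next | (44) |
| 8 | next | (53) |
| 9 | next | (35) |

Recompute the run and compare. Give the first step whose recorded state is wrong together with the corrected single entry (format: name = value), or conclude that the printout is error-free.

no error

Recomputing the run from the initial state:
step 1: x = 44
step 2: x = 53
step 3: x = 35
step 4: x = 8
step 5: x = 62
step 6: x = 17
step 7: x = 44
step 8: x = 53
step 9: x = 35
This matches the printout at every step.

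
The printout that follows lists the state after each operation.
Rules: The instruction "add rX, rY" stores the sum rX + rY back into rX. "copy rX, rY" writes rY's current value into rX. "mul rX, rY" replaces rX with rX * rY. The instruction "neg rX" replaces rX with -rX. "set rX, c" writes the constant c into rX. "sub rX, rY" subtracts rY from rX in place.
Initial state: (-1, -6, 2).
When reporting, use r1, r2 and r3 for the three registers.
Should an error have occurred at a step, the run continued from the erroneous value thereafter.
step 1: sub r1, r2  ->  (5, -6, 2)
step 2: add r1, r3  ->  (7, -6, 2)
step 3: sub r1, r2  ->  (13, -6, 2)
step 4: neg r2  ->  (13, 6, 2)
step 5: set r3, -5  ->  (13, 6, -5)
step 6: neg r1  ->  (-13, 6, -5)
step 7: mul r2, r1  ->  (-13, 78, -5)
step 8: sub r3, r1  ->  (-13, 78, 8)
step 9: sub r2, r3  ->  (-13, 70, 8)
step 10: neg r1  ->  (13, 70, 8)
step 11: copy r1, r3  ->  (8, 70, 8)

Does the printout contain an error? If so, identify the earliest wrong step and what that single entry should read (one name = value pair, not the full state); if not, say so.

Step 1: r1 = -1 - -6 = 5 — no discrepancy.
Step 2: r1 = 5 + 2 = 7 — exactly as logged.
Step 3: r1 = 7 - -6 = 13 — checks out.
Step 4: r2 = -(-6) = 6 — agrees with the printout.
Step 5: r3 = -5 — consistent with the printout.
Step 6: r1 = -(13) = -13 — confirmed correct.
Step 7: r2 = 6 * -13 = -78 — the entry is off here.
First incorrect step: 7; the correct value is r2 = -78.

step 7, r2 = -78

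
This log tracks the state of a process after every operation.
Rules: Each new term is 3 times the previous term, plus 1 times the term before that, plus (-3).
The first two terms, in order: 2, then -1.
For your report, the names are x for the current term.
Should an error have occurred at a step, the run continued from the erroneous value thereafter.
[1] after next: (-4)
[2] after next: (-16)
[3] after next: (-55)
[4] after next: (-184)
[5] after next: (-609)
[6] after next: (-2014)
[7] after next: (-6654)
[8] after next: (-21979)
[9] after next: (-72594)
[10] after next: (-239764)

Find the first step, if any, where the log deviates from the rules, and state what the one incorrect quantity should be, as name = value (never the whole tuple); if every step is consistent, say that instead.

step 1: x = 3*(-1) + (1)*(2) + (-3) = -4 -> matches
step 2: x = 3*(-4) + (1)*(-1) + (-3) = -16 -> matches
step 3: x = 3*(-16) + (1)*(-4) + (-3) = -55 -> confirmed correct
step 4: x = 3*(-55) + (1)*(-16) + (-3) = -184 -> checks out
step 5: x = 3*(-184) + (1)*(-55) + (-3) = -610 -> a discrepancy with the log
That makes step 5 the first incorrect line — x = -610 is what it should show.

step 5, x = -610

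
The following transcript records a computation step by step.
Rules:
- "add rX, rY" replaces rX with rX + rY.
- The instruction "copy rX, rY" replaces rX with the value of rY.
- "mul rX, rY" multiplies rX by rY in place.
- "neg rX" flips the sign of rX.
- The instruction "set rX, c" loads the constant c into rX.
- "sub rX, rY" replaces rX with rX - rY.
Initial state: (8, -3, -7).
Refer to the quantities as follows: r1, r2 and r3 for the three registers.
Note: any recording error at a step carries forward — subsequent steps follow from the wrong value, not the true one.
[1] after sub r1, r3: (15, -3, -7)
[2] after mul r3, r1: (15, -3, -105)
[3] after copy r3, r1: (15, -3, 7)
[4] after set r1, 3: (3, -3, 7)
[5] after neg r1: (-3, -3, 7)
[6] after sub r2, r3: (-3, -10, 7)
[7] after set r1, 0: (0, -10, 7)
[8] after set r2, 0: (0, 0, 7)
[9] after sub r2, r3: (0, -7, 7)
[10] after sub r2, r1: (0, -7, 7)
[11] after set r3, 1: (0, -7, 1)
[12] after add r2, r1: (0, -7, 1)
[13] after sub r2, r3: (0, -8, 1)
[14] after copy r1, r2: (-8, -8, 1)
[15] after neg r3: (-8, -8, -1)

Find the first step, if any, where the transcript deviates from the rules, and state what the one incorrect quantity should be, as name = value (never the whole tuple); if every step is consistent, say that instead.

step 3, r3 = 15

step 1: r1 = 8 - -7 = 15 -> verified
step 2: r3 = -7 * 15 = -105 -> confirmed correct
step 3: r3 = 15 -> first mismatch against the transcript
So the first discrepancy is step 3, where the right value is r3 = 15.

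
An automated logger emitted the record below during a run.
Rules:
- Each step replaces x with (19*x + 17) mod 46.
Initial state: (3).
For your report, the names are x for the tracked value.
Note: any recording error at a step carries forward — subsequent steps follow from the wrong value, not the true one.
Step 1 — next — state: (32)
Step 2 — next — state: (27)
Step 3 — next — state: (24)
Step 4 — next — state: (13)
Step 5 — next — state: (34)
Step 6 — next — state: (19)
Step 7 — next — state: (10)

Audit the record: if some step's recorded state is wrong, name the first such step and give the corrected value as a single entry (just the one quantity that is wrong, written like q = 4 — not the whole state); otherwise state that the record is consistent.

step 1, x = 28

step 1: x = (19*3 + 17) mod 46 = 28 -> the entry is off here
Conclusion: step 1 carries the first error; the entry should be x = 28.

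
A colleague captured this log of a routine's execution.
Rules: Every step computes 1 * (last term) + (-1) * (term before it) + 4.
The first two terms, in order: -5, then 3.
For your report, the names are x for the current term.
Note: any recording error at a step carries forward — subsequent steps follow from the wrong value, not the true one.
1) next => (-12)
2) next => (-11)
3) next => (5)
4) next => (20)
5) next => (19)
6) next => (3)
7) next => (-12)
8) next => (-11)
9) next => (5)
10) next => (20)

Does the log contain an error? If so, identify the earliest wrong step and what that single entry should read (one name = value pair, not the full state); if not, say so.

step 1, x = 12

Recomputing the run from the initial state:
step 1: x = 12
step 2: x = 13
step 3: x = 5
step 4: x = -4
step 5: x = -5
step 6: x = 3
step 7: x = 12
step 8: x = 13
step 9: x = 5
step 10: x = -4
The first disagreement with the log is at step 1, where the value should be x = 12.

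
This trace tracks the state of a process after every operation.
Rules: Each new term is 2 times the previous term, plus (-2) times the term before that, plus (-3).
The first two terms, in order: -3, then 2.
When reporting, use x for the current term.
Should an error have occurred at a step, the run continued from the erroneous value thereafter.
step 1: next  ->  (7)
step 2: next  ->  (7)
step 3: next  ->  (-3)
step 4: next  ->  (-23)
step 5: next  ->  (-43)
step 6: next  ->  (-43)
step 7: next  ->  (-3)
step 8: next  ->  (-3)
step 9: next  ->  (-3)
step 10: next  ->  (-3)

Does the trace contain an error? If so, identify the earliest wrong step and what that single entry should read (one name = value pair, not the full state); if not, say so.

step 8, x = 77

Recomputing the run from the initial state:
step 1: x = 7
step 2: x = 7
step 3: x = -3
step 4: x = -23
step 5: x = -43
step 6: x = -43
step 7: x = -3
step 8: x = 77
step 9: x = 157
step 10: x = 157
The first disagreement with the trace is at step 8, where the value should be x = 77.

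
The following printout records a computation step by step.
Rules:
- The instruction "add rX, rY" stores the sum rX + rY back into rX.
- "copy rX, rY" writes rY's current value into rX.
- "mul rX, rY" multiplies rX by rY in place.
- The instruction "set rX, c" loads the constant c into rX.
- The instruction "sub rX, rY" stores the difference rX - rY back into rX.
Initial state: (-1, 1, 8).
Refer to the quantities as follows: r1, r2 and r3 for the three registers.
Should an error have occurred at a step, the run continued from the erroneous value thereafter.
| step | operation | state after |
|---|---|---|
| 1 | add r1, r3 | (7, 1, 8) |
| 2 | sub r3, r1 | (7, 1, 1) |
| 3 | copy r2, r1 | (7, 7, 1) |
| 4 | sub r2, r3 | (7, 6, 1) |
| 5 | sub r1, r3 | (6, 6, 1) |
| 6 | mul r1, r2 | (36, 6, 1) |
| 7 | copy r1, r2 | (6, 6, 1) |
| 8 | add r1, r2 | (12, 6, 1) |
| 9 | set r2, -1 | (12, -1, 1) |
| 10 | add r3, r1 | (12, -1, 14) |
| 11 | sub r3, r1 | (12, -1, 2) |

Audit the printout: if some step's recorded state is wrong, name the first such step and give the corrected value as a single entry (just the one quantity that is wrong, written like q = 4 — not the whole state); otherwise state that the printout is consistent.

step 10, r3 = 13

1. r1 = -1 + 8 = 7 (agrees with the printout)
2. r3 = 8 - 7 = 1 (same as recorded)
3. r2 = 7 (same as recorded)
4. r2 = 7 - 1 = 6 (checks out)
5. r1 = 7 - 1 = 6 (no discrepancy)
6. r1 = 6 * 6 = 36 (no discrepancy)
7. r1 = 6 (verified)
8. r1 = 6 + 6 = 12 (verified)
9. r2 = -1 (exactly as logged)
10. r3 = 1 + 12 = 13 (the entry is off here)
The earliest wrong entry is at step 10: it should read r3 = 13.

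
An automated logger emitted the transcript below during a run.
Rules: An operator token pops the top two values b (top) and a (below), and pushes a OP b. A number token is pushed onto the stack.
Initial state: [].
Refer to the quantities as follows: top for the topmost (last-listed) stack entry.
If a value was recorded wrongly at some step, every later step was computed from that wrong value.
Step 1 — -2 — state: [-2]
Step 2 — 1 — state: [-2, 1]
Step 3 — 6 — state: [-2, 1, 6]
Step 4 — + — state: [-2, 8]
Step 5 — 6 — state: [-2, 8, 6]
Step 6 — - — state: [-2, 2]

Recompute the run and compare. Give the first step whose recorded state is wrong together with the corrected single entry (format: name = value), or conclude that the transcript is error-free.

step 1: push -2: top = -2 -> in agreement
step 2: push 1: top = 1 -> confirmed correct
step 3: push 6: top = 6 -> matches
step 4: 1 + 6 = 7 -> the entry is off here
That makes step 4 the first incorrect line — top = 7 is what it should show.

step 4, top = 7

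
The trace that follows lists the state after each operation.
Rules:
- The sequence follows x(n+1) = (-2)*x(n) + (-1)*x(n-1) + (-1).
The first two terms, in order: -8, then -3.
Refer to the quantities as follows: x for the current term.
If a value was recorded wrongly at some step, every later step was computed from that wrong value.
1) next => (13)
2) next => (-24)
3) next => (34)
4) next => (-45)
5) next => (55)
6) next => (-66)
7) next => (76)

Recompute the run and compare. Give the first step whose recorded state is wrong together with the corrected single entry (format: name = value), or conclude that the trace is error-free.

Recomputing the run from the initial state:
step 1: x = 13
step 2: x = -24
step 3: x = 34
step 4: x = -45
step 5: x = 55
step 6: x = -66
step 7: x = 76
This matches the trace at every step.

no error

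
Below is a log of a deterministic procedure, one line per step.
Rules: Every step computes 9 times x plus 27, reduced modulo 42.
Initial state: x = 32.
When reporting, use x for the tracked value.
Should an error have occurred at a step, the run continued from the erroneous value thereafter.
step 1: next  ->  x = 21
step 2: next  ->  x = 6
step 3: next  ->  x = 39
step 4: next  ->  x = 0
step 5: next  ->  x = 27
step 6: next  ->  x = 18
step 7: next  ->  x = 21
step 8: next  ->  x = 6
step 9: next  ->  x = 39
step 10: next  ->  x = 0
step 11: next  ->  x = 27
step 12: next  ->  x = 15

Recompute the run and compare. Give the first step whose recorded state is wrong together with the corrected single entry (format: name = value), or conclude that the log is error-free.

step 12, x = 18

Recomputing the run from the initial state:
step 1: x = 21
step 2: x = 6
step 3: x = 39
step 4: x = 0
step 5: x = 27
step 6: x = 18
step 7: x = 21
step 8: x = 6
step 9: x = 39
step 10: x = 0
step 11: x = 27
step 12: x = 18
The first disagreement with the log is at step 12, where the value should be x = 18.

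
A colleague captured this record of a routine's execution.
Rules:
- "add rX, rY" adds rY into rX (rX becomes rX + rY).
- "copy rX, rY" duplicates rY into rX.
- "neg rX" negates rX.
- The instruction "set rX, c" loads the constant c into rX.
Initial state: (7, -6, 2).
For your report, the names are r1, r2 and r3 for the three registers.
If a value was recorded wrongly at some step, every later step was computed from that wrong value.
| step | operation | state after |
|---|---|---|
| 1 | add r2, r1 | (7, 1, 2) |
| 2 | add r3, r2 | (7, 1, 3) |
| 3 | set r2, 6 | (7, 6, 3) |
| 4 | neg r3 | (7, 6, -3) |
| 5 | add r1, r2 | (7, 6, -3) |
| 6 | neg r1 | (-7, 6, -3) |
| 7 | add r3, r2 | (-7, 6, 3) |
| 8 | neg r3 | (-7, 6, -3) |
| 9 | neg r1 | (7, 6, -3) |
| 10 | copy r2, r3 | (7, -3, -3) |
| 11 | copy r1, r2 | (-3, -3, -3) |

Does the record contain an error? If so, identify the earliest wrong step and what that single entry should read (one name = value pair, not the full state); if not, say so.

step 5, r1 = 13

1. r2 = -6 + 7 = 1 (in agreement)
2. r3 = 2 + 1 = 3 (confirmed correct)
3. r2 = 6 (checks out)
4. r3 = -(3) = -3 (matches)
5. r1 = 7 + 6 = 13 (first mismatch against the record)
The audit stops at step 5: the recorded entry is wrong and should be r1 = 13.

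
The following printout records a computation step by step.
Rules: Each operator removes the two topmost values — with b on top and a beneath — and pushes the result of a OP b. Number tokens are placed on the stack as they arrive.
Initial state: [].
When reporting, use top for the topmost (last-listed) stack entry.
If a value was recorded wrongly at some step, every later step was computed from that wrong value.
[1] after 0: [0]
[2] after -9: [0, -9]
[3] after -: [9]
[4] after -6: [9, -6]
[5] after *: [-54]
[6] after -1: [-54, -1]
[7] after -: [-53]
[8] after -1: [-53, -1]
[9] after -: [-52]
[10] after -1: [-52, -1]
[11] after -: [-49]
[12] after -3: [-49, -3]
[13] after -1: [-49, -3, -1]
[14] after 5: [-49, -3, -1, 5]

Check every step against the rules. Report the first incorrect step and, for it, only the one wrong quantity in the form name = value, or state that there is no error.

1. push 0: top = 0 (confirmed correct)
2. push -9: top = -9 (agrees with the printout)
3. 0 - -9 = 9 (agrees with the printout)
4. push -6: top = -6 (agrees with the printout)
5. 9 * -6 = -54 (verified)
6. push -1: top = -1 (in agreement)
7. -54 - -1 = -53 (agrees with the printout)
8. push -1: top = -1 (in agreement)
9. -53 - -1 = -52 (consistent with the printout)
10. push -1: top = -1 (exactly as logged)
11. -52 - -1 = -51 (not what was recorded)
The audit stops at step 11: the recorded entry is wrong and should be top = -51.

step 11, top = -51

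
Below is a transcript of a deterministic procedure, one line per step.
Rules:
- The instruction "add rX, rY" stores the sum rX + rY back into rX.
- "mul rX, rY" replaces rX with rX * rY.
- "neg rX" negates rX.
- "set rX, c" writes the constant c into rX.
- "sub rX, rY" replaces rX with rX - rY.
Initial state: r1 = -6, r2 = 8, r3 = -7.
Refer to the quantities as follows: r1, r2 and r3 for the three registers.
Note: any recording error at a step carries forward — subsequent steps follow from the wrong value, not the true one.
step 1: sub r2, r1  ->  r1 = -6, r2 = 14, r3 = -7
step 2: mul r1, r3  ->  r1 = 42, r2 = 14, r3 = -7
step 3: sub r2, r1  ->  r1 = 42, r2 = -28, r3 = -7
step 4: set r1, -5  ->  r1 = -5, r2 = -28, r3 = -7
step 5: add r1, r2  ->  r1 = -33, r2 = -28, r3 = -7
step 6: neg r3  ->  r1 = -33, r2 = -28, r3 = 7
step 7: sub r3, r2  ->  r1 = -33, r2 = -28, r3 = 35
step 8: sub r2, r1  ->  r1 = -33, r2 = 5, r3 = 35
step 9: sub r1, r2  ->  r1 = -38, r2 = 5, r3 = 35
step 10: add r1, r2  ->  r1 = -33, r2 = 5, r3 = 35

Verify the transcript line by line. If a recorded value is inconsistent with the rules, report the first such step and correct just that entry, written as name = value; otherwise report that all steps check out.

no error

1. r2 = 8 - -6 = 14 (verified)
2. r1 = -6 * -7 = 42 (verified)
3. r2 = 14 - 42 = -28 (confirmed correct)
4. r1 = -5 (confirmed correct)
5. r1 = -5 + -28 = -33 (same as recorded)
6. r3 = -(-7) = 7 (in agreement)
7. r3 = 7 - -28 = 35 (exactly as logged)
8. r2 = -28 - -33 = 5 (agrees with the transcript)
9. r1 = -33 - 5 = -38 (exactly as logged)
10. r1 = -38 + 5 = -33 (no discrepancy)
All entries verified; no error found.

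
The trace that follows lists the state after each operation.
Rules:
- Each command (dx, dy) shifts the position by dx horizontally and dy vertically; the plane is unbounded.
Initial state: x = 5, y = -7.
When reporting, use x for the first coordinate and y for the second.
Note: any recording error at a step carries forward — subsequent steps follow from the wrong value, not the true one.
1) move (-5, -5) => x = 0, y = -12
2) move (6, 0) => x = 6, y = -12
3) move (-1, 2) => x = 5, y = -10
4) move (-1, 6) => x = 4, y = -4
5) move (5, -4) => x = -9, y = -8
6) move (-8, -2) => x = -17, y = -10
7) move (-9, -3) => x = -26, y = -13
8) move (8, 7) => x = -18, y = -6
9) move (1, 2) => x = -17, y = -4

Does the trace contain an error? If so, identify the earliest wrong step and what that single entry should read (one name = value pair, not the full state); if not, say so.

step 5, x = 9

Step 1: x = 5 + (-5) = 0, y = -7 + (-5) = -12 — checks out.
Step 2: x = 0 + (6) = 6, y = -12 + (0) = -12 — matches.
Step 3: x = 6 + (-1) = 5, y = -12 + (2) = -10 — matches.
Step 4: x = 5 + (-1) = 4, y = -10 + (6) = -4 — no discrepancy.
Step 5: x = 4 + (5) = 9, y = -4 + (-4) = -8 — this is not what the trace shows.
The audit stops at step 5: the recorded entry is wrong and should be x = 9.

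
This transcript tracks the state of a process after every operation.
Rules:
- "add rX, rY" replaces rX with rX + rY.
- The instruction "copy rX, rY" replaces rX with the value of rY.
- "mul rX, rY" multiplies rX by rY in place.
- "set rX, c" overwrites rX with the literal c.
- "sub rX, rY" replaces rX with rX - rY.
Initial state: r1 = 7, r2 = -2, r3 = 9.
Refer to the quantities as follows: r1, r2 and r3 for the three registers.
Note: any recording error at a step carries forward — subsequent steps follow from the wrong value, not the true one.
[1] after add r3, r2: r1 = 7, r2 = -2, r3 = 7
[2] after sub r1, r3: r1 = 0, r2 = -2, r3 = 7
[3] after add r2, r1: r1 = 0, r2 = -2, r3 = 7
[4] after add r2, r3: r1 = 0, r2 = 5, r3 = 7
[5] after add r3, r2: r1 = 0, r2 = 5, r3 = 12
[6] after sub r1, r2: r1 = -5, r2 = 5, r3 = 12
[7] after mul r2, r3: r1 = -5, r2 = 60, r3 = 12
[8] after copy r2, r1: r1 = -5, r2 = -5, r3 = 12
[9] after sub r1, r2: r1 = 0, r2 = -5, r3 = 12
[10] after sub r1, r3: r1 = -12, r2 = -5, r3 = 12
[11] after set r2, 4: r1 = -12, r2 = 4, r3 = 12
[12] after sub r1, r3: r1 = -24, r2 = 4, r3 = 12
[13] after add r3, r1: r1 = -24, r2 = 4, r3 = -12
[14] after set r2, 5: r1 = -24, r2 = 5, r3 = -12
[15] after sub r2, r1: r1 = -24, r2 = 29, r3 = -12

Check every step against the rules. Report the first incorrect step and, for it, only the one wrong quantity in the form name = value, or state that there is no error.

Recomputing the run from the initial state:
step 1: r1 = 7, r2 = -2, r3 = 7
step 2: r1 = 0, r2 = -2, r3 = 7
step 3: r1 = 0, r2 = -2, r3 = 7
step 4: r1 = 0, r2 = 5, r3 = 7
step 5: r1 = 0, r2 = 5, r3 = 12
step 6: r1 = -5, r2 = 5, r3 = 12
step 7: r1 = -5, r2 = 60, r3 = 12
step 8: r1 = -5, r2 = -5, r3 = 12
step 9: r1 = 0, r2 = -5, r3 = 12
step 10: r1 = -12, r2 = -5, r3 = 12
step 11: r1 = -12, r2 = 4, r3 = 12
step 12: r1 = -24, r2 = 4, r3 = 12
step 13: r1 = -24, r2 = 4, r3 = -12
step 14: r1 = -24, r2 = 5, r3 = -12
step 15: r1 = -24, r2 = 29, r3 = -12
This matches the transcript at every step.

no error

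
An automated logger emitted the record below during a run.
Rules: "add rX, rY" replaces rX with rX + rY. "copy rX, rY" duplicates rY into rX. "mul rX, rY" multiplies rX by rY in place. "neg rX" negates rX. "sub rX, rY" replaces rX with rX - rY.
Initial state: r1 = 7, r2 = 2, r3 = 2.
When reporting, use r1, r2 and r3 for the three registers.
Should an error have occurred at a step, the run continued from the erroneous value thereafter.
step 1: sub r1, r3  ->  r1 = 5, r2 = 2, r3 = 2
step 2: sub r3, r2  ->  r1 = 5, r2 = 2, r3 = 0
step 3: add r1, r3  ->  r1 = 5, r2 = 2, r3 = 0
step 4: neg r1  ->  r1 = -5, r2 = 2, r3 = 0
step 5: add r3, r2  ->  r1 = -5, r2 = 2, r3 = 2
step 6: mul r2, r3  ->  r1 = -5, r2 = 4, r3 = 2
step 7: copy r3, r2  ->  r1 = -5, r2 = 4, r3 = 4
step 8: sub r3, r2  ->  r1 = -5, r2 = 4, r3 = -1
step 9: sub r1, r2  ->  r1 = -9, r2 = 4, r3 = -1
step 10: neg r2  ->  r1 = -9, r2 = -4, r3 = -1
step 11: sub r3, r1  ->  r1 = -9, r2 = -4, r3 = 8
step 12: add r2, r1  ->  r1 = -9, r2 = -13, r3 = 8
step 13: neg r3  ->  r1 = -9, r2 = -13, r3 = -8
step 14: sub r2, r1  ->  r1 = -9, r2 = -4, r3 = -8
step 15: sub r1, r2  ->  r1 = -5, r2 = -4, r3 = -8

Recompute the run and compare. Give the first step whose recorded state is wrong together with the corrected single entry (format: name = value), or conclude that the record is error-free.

step 8, r3 = 0

Recomputing the run from the initial state:
step 1: r1 = 5, r2 = 2, r3 = 2
step 2: r1 = 5, r2 = 2, r3 = 0
step 3: r1 = 5, r2 = 2, r3 = 0
step 4: r1 = -5, r2 = 2, r3 = 0
step 5: r1 = -5, r2 = 2, r3 = 2
step 6: r1 = -5, r2 = 4, r3 = 2
step 7: r1 = -5, r2 = 4, r3 = 4
step 8: r1 = -5, r2 = 4, r3 = 0
step 9: r1 = -9, r2 = 4, r3 = 0
step 10: r1 = -9, r2 = -4, r3 = 0
step 11: r1 = -9, r2 = -4, r3 = 9
step 12: r1 = -9, r2 = -13, r3 = 9
step 13: r1 = -9, r2 = -13, r3 = -9
step 14: r1 = -9, r2 = -4, r3 = -9
step 15: r1 = -5, r2 = -4, r3 = -9
The first disagreement with the record is at step 8, where the value should be r3 = 0.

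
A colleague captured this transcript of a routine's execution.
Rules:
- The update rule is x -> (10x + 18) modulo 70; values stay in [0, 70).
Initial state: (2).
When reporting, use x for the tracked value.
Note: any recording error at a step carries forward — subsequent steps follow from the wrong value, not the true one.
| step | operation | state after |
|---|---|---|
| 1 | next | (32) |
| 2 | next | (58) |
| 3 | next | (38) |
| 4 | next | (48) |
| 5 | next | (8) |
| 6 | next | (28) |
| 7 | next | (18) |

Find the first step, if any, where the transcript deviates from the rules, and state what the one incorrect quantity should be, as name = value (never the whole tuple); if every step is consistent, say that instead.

Recomputing the run from the initial state:
step 1: x = 38
step 2: x = 48
step 3: x = 8
step 4: x = 28
step 5: x = 18
step 6: x = 58
step 7: x = 38
The first disagreement with the transcript is at step 1, where the value should be x = 38.

step 1, x = 38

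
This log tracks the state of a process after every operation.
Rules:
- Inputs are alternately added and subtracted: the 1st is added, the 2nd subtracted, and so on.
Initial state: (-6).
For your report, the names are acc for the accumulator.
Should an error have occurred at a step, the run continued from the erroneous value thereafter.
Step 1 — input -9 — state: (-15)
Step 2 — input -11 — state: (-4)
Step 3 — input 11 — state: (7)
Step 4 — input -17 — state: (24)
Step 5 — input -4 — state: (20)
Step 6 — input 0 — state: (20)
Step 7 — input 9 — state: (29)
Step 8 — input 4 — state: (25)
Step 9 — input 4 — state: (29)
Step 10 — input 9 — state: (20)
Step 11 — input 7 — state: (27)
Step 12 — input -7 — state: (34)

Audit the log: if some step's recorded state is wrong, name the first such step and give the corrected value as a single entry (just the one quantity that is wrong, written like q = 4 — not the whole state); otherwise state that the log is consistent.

Step 1: acc = -6 + -9 = -15 — same as recorded.
Step 2: acc = -15 - -11 = -4 — confirmed correct.
Step 3: acc = -4 + 11 = 7 — in agreement.
Step 4: acc = 7 - -17 = 24 — confirmed correct.
Step 5: acc = 24 + -4 = 20 — confirmed correct.
Step 6: acc = 20 - 0 = 20 — verified.
Step 7: acc = 20 + 9 = 29 — same as recorded.
Step 8: acc = 29 - 4 = 25 — confirmed correct.
Step 9: acc = 25 + 4 = 29 — matches.
Step 10: acc = 29 - 9 = 20 — checks out.
Step 11: acc = 20 + 7 = 27 — confirmed correct.
Step 12: acc = 27 - -7 = 34 — consistent with the log.
Nothing is out of place; the run is error-free.

no error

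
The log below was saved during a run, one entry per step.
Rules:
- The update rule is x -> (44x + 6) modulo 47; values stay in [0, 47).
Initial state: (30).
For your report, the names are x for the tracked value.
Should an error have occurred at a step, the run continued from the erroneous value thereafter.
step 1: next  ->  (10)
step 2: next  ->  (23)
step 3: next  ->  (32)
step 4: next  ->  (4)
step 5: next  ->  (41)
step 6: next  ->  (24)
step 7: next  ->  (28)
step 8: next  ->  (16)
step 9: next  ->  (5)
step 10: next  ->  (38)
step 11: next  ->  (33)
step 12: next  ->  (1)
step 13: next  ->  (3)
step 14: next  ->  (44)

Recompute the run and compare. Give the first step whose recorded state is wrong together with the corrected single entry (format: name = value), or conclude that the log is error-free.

Step 1: x = (44*30 + 6) mod 47 = 10 — checks out.
Step 2: x = (44*10 + 6) mod 47 = 23 — confirmed correct.
Step 3: x = (44*23 + 6) mod 47 = 31 — the entry is off here.
The earliest wrong entry is at step 3: it should read x = 31.

step 3, x = 31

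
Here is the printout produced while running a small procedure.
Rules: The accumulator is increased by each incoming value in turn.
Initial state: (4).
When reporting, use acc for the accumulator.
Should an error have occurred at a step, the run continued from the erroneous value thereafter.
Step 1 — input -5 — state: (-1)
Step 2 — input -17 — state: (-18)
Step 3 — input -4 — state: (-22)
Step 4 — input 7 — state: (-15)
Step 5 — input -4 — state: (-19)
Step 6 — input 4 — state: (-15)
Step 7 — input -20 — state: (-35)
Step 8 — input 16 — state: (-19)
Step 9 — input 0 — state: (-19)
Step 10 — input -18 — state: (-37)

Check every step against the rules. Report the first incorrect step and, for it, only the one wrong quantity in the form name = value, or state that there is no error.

no error

Step 1: acc = 4 + -5 = -1 — checks out.
Step 2: acc = -1 + -17 = -18 — exactly as logged.
Step 3: acc = -18 + -4 = -22 — in agreement.
Step 4: acc = -22 + 7 = -15 — consistent with the printout.
Step 5: acc = -15 + -4 = -19 — checks out.
Step 6: acc = -19 + 4 = -15 — verified.
Step 7: acc = -15 + -20 = -35 — in agreement.
Step 8: acc = -35 + 16 = -19 — matches.
Step 9: acc = -19 + 0 = -19 — verified.
Step 10: acc = -19 + -18 = -37 — checks out.
All entries verified; no error found.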